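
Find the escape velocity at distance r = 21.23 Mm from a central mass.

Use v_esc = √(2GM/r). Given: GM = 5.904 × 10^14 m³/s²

Convert to SI: r = 21.23 Mm = 2.123e+07 m.
Escape velocity comes from setting total energy to zero: ½v² − GM/r = 0 ⇒ v_esc = √(2GM / r).
v_esc = √(2 · 5.904e+14 / 2.123e+07) m/s ≈ 7458 m/s = 7.458 km/s.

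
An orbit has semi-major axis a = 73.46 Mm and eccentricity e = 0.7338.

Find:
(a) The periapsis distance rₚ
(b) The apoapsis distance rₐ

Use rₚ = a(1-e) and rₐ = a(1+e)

Convert to SI: a = 73.46 Mm = 7.346e+07 m.
(a) rₚ = a(1 − e) = 7.346e+07 · (1 − 0.7338) = 7.346e+07 · 0.2662 ≈ 1.956e+07 m = 19.56 Mm.
(b) rₐ = a(1 + e) = 7.346e+07 · (1 + 0.7338) = 7.346e+07 · 1.7338 ≈ 1.274e+08 m = 127.4 Mm.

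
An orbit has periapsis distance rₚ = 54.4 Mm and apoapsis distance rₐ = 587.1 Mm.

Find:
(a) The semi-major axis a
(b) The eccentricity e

Convert to SI: rₚ = 54.4 Mm = 5.44e+07 m; rₐ = 587.1 Mm = 5.871e+08 m.
(a) a = (rₚ + rₐ) / 2 = (5.44e+07 + 5.871e+08) / 2 ≈ 3.208e+08 m = 320.8 Mm.
(b) e = (rₐ − rₚ) / (rₐ + rₚ) = (5.871e+08 − 5.44e+07) / (5.871e+08 + 5.44e+07) ≈ 0.8304.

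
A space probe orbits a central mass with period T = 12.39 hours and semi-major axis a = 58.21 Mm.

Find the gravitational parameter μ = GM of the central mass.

Convert to SI: T = 12.39 hours = 44604 s; a = 58.21 Mm = 5.821e+07 m.
GM = 4π² · a³ / T².
GM = 4π² · (5.821e+07)³ / (44604)² m³/s² ≈ 3.914e+15 m³/s² = 3.914 × 10^15 m³/s².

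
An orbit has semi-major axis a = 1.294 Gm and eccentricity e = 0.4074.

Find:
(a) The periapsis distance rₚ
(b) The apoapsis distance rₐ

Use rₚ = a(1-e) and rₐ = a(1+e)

Convert to SI: a = 1.294 Gm = 1.294e+09 m.
(a) rₚ = a(1 − e) = 1.294e+09 · (1 − 0.4074) = 1.294e+09 · 0.5926 ≈ 7.668e+08 m = 766.8 Mm.
(b) rₐ = a(1 + e) = 1.294e+09 · (1 + 0.4074) = 1.294e+09 · 1.4074 ≈ 1.821e+09 m = 1.821 Gm.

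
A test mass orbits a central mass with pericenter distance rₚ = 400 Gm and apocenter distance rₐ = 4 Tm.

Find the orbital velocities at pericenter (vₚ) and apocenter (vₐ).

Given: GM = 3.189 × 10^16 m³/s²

Convert to SI: rₚ = 400 Gm = 4e+11 m; rₐ = 4 Tm = 4e+12 m.
Use the vis-viva equation v² = GM(2/r − 1/a) with a = (rₚ + rₐ)/2 = (4e+11 + 4e+12)/2 = 2.2e+12 m.
vₚ = √(GM · (2/rₚ − 1/a)) = √(3.189e+16 · (2/4e+11 − 1/2.2e+12)) m/s ≈ 380.7 m/s = 380.7 m/s.
vₐ = √(GM · (2/rₐ − 1/a)) = √(3.189e+16 · (2/4e+12 − 1/2.2e+12)) m/s ≈ 38.07 m/s = 38.07 m/s.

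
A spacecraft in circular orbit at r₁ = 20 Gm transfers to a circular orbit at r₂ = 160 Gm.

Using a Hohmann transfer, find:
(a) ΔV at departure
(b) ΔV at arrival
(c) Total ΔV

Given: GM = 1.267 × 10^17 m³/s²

Convert to SI: r₁ = 20 Gm = 2e+10 m; r₂ = 160 Gm = 1.6e+11 m.
Transfer semi-major axis: a_t = (r₁ + r₂)/2 = (2e+10 + 1.6e+11)/2 = 9e+10 m.
Circular speeds: v₁ = √(GM/r₁) = 2516.94 m/s, v₂ = √(GM/r₂) = 889.874 m/s.
Transfer speeds (vis-viva v² = GM(2/r − 1/a_t)): v₁ᵗ = 3355.92 m/s, v₂ᵗ = 419.49 m/s.
(a) ΔV₁ = |v₁ᵗ − v₁| ≈ 839 m/s = 839 m/s.
(b) ΔV₂ = |v₂ − v₂ᵗ| ≈ 470.4 m/s = 470.4 m/s.
(c) ΔV_total = ΔV₁ + ΔV₂ ≈ 1309 m/s = 1.309 km/s.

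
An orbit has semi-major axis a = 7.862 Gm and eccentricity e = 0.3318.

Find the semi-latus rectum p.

Convert to SI: a = 7.862 Gm = 7.862e+09 m.
p = a (1 − e²).
p = 7.862e+09 · (1 − (0.3318)²) = 7.862e+09 · 0.889909 ≈ 6.996e+09 m = 6.996 Gm.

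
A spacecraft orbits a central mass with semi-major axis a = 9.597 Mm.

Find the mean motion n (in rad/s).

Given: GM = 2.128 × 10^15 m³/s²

Convert to SI: a = 9.597 Mm = 9.597e+06 m.
n = √(GM / a³).
n = √(2.128e+15 / (9.597e+06)³) rad/s ≈ 0.001552 rad/s.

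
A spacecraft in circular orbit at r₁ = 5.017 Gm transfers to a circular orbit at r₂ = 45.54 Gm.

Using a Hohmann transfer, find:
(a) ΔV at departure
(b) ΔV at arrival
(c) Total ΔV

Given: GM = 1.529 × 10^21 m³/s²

Convert to SI: r₁ = 5.017 Gm = 5.017e+09 m; r₂ = 45.54 Gm = 4.554e+10 m.
Transfer semi-major axis: a_t = (r₁ + r₂)/2 = (5.017e+09 + 4.554e+10)/2 = 2.52785e+10 m.
Circular speeds: v₁ = √(GM/r₁) = 552054 m/s, v₂ = √(GM/r₂) = 183234 m/s.
Transfer speeds (vis-viva v² = GM(2/r − 1/a_t)): v₁ᵗ = 740973 m/s, v₂ᵗ = 81630.7 m/s.
(a) ΔV₁ = |v₁ᵗ − v₁| ≈ 1.889e+05 m/s = 188.9 km/s.
(b) ΔV₂ = |v₂ − v₂ᵗ| ≈ 1.016e+05 m/s = 101.6 km/s.
(c) ΔV_total = ΔV₁ + ΔV₂ ≈ 2.905e+05 m/s = 290.5 km/s.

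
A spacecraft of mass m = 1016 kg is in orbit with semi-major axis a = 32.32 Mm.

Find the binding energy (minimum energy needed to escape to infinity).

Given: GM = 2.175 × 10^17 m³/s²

Convert to SI: a = 32.32 Mm = 3.232e+07 m.
Total orbital energy is E = −GMm/(2a); binding energy is E_bind = −E = GMm/(2a).
E_bind = 2.175e+17 · 1016 / (2 · 3.232e+07) J ≈ 3.419e+12 J = 3.419 TJ.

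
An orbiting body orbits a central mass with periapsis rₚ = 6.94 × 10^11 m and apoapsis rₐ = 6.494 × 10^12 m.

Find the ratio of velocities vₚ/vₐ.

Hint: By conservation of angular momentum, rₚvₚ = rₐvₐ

Conservation of angular momentum gives rₚvₚ = rₐvₐ, so vₚ/vₐ = rₐ/rₚ.
vₚ/vₐ = 6.494e+12 / 6.94e+11 ≈ 9.357.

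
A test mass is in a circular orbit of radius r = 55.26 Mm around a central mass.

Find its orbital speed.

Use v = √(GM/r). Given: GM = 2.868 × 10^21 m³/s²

Convert to SI: r = 55.26 Mm = 5.526e+07 m.
For a circular orbit, gravity supplies the centripetal force, so v = √(GM / r).
v = √(2.868e+21 / 5.526e+07) m/s ≈ 7.204e+06 m/s = 7204 km/s.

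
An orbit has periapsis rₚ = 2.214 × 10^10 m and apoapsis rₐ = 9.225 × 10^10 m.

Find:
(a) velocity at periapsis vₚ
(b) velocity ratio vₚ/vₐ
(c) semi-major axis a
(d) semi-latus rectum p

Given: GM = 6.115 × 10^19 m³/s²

(a) With a = (rₚ + rₐ)/2 = 5.7195e+10 m, vₚ = √(GM (2/rₚ − 1/a)) = √(6.115e+19 · (2/2.214e+10 − 1/5.7195e+10)) m/s ≈ 6.674e+04 m/s
(b) Conservation of angular momentum (rₚvₚ = rₐvₐ) gives vₚ/vₐ = rₐ/rₚ = 9.225e+10/2.214e+10 ≈ 4.167
(c) a = (rₚ + rₐ)/2 = (2.214e+10 + 9.225e+10)/2 ≈ 5.72e+10 m
(d) From a = (rₚ + rₐ)/2 = 5.7195e+10 m and e = (rₐ − rₚ)/(rₐ + rₚ) = 0.612903, p = a(1 − e²) = 5.7195e+10 · (1 − (0.612903)²) ≈ 3.571e+10 m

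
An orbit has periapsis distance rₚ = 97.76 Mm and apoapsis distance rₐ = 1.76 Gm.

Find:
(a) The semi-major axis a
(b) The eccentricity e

Convert to SI: rₚ = 97.76 Mm = 9.776e+07 m; rₐ = 1.76 Gm = 1.76e+09 m.
(a) a = (rₚ + rₐ) / 2 = (9.776e+07 + 1.76e+09) / 2 ≈ 9.289e+08 m = 928.9 Mm.
(b) e = (rₐ − rₚ) / (rₐ + rₚ) = (1.76e+09 − 9.776e+07) / (1.76e+09 + 9.776e+07) ≈ 0.8948.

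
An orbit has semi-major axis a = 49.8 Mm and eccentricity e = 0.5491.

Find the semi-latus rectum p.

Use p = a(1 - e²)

Convert to SI: a = 49.8 Mm = 4.98e+07 m.
p = a (1 − e²).
p = 4.98e+07 · (1 − (0.5491)²) = 4.98e+07 · 0.698489 ≈ 3.478e+07 m = 34.78 Mm.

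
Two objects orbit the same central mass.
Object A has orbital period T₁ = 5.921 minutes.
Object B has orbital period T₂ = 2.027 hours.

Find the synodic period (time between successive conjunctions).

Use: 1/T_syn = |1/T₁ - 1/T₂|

Convert to SI: T₁ = 5.921 minutes = 355.26 s; T₂ = 2.027 hours = 7297.2 s.
T_syn = |T₁ · T₂ / (T₁ − T₂)|.
T_syn = |355.26 · 7297.2 / (355.26 − 7297.2)| s ≈ 373.4 s = 6.224 minutes.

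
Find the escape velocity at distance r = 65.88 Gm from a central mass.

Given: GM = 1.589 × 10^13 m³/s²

Convert to SI: r = 65.88 Gm = 6.588e+10 m.
Escape velocity comes from setting total energy to zero: ½v² − GM/r = 0 ⇒ v_esc = √(2GM / r).
v_esc = √(2 · 1.589e+13 / 6.588e+10) m/s ≈ 21.96 m/s = 21.96 m/s.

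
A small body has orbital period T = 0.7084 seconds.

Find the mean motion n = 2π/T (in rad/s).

n = 2π / T.
n = 2π / 0.7084 s ≈ 8.87 rad/s.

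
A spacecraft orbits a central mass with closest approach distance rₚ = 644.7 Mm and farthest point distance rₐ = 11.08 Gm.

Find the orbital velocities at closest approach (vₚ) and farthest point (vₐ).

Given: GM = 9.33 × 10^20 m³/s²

Convert to SI: rₚ = 644.7 Mm = 6.447e+08 m; rₐ = 11.08 Gm = 1.108e+10 m.
Use the vis-viva equation v² = GM(2/r − 1/a) with a = (rₚ + rₐ)/2 = (6.447e+08 + 1.108e+10)/2 = 5.86235e+09 m.
vₚ = √(GM · (2/rₚ − 1/a)) = √(9.33e+20 · (2/6.447e+08 − 1/5.86235e+09)) m/s ≈ 1.654e+06 m/s = 1654 km/s.
vₐ = √(GM · (2/rₐ − 1/a)) = √(9.33e+20 · (2/1.108e+10 − 1/5.86235e+09)) m/s ≈ 9.623e+04 m/s = 96.23 km/s.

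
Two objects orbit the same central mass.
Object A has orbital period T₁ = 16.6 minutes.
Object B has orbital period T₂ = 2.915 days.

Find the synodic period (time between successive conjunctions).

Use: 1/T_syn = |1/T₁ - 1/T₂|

Convert to SI: T₁ = 16.6 minutes = 996 s; T₂ = 2.915 days = 251856 s.
T_syn = |T₁ · T₂ / (T₁ − T₂)|.
T_syn = |996 · 251856 / (996 − 251856)| s ≈ 1000 s = 16.67 minutes.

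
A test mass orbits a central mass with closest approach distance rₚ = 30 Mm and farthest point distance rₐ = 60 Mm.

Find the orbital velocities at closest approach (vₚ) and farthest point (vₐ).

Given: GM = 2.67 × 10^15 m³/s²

Convert to SI: rₚ = 30 Mm = 3e+07 m; rₐ = 60 Mm = 6e+07 m.
Use the vis-viva equation v² = GM(2/r − 1/a) with a = (rₚ + rₐ)/2 = (3e+07 + 6e+07)/2 = 4.5e+07 m.
vₚ = √(GM · (2/rₚ − 1/a)) = √(2.67e+15 · (2/3e+07 − 1/4.5e+07)) m/s ≈ 1.089e+04 m/s = 10.89 km/s.
vₐ = √(GM · (2/rₐ − 1/a)) = √(2.67e+15 · (2/6e+07 − 1/4.5e+07)) m/s ≈ 5447 m/s = 5.447 km/s.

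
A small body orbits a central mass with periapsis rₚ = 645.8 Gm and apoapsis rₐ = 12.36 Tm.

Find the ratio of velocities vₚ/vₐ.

Convert to SI: rₚ = 645.8 Gm = 6.458e+11 m; rₐ = 12.36 Tm = 1.236e+13 m.
Conservation of angular momentum gives rₚvₚ = rₐvₐ, so vₚ/vₐ = rₐ/rₚ.
vₚ/vₐ = 1.236e+13 / 6.458e+11 ≈ 19.14.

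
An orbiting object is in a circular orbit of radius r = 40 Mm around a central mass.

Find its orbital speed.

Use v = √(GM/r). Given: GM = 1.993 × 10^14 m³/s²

Convert to SI: r = 40 Mm = 4e+07 m.
For a circular orbit, gravity supplies the centripetal force, so v = √(GM / r).
v = √(1.993e+14 / 4e+07) m/s ≈ 2232 m/s = 2.232 km/s.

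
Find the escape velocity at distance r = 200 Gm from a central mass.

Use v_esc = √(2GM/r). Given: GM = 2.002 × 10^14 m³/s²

Convert to SI: r = 200 Gm = 2e+11 m.
Escape velocity comes from setting total energy to zero: ½v² − GM/r = 0 ⇒ v_esc = √(2GM / r).
v_esc = √(2 · 2.002e+14 / 2e+11) m/s ≈ 44.74 m/s = 44.74 m/s.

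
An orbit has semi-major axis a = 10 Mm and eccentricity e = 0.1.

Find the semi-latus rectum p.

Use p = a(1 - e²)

Convert to SI: a = 10 Mm = 1e+07 m.
p = a (1 − e²).
p = 1e+07 · (1 − (0.1)²) = 1e+07 · 0.99 ≈ 9.9e+06 m = 9.9 Mm.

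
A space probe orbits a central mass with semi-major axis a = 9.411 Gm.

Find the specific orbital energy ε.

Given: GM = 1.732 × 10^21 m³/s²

Convert to SI: a = 9.411 Gm = 9.411e+09 m.
ε = −GM / (2a).
ε = −1.732e+21 / (2 · 9.411e+09) J/kg ≈ -9.202e+10 J/kg = -92.02 GJ/kg.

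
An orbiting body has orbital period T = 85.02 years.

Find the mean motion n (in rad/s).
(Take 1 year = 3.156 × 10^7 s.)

Convert to SI: T = 85.02 years = 2.68323e+09 s.
n = 2π / T.
n = 2π / 2.68323e+09 s ≈ 2.342e-09 rad/s.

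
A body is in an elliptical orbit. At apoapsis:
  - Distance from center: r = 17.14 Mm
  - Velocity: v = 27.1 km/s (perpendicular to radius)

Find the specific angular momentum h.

Convert to SI: r = 17.14 Mm = 1.714e+07 m; v = 27.1 km/s = 27100 m/s.
With v perpendicular to r, h = r · v.
h = 1.714e+07 · 27100 m²/s ≈ 4.645e+11 m²/s.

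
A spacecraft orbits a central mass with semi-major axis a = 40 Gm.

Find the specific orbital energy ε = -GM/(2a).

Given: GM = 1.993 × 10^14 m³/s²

Convert to SI: a = 40 Gm = 4e+10 m.
ε = −GM / (2a).
ε = −1.993e+14 / (2 · 4e+10) J/kg ≈ -2491 J/kg = -2.491 kJ/kg.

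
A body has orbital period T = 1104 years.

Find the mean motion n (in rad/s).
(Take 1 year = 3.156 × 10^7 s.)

Convert to SI: T = 1104 years = 3.48422e+10 s.
n = 2π / T.
n = 2π / 3.48422e+10 s ≈ 1.803e-10 rad/s.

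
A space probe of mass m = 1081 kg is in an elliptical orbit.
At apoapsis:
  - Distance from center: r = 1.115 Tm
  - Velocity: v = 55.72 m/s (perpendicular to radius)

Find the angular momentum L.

Convert to SI: r = 1.115 Tm = 1.115e+12 m.
Since v is perpendicular to r, L = m · v · r.
L = 1081 · 55.72 · 1.115e+12 kg·m²/s ≈ 6.716e+16 kg·m²/s.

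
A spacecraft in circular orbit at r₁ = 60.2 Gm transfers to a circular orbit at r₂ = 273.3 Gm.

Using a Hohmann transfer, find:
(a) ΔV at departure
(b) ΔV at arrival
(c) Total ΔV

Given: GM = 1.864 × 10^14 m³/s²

Convert to SI: r₁ = 60.2 Gm = 6.02e+10 m; r₂ = 273.3 Gm = 2.733e+11 m.
Transfer semi-major axis: a_t = (r₁ + r₂)/2 = (6.02e+10 + 2.733e+11)/2 = 1.6675e+11 m.
Circular speeds: v₁ = √(GM/r₁) = 55.6448 m/s, v₂ = √(GM/r₂) = 26.1158 m/s.
Transfer speeds (vis-viva v² = GM(2/r − 1/a_t)): v₁ᵗ = 71.238 m/s, v₂ᵗ = 15.6916 m/s.
(a) ΔV₁ = |v₁ᵗ − v₁| ≈ 15.59 m/s = 15.59 m/s.
(b) ΔV₂ = |v₂ − v₂ᵗ| ≈ 10.42 m/s = 10.42 m/s.
(c) ΔV_total = ΔV₁ + ΔV₂ ≈ 26.02 m/s = 26.02 m/s.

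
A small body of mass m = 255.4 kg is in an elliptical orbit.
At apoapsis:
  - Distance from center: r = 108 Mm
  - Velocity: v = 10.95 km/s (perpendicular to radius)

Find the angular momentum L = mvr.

Convert to SI: r = 108 Mm = 1.08e+08 m; v = 10.95 km/s = 10950 m/s.
Since v is perpendicular to r, L = m · v · r.
L = 255.4 · 10950 · 1.08e+08 kg·m²/s ≈ 3.02e+14 kg·m²/s.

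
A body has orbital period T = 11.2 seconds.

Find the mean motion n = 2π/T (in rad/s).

n = 2π / T.
n = 2π / 11.2 s ≈ 0.561 rad/s.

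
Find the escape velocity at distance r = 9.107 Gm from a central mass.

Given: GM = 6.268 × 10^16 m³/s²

Convert to SI: r = 9.107 Gm = 9.107e+09 m.
Escape velocity comes from setting total energy to zero: ½v² − GM/r = 0 ⇒ v_esc = √(2GM / r).
v_esc = √(2 · 6.268e+16 / 9.107e+09) m/s ≈ 3710 m/s = 3.71 km/s.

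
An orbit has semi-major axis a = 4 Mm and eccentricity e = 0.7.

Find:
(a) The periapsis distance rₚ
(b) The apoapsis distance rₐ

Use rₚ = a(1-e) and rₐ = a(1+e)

Convert to SI: a = 4 Mm = 4e+06 m.
(a) rₚ = a(1 − e) = 4e+06 · (1 − 0.7) = 4e+06 · 0.3 ≈ 1.2e+06 m = 1.2 Mm.
(b) rₐ = a(1 + e) = 4e+06 · (1 + 0.7) = 4e+06 · 1.7 ≈ 6.8e+06 m = 6.8 Mm.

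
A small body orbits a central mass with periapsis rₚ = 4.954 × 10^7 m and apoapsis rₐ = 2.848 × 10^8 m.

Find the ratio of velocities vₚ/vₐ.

Conservation of angular momentum gives rₚvₚ = rₐvₐ, so vₚ/vₐ = rₐ/rₚ.
vₚ/vₐ = 2.848e+08 / 4.954e+07 ≈ 5.749.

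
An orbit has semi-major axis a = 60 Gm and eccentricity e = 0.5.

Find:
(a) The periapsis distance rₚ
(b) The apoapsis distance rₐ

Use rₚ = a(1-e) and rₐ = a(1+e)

Convert to SI: a = 60 Gm = 6e+10 m.
(a) rₚ = a(1 − e) = 6e+10 · (1 − 0.5) = 6e+10 · 0.5 ≈ 3e+10 m = 30 Gm.
(b) rₐ = a(1 + e) = 6e+10 · (1 + 0.5) = 6e+10 · 1.5 ≈ 9e+10 m = 90 Gm.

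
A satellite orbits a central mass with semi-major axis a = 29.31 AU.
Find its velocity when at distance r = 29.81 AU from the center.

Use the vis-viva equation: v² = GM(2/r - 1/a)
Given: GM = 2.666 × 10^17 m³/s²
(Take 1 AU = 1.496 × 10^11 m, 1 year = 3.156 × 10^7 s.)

Convert to SI: a = 29.31 AU = 4.38478e+12 m; r = 29.81 AU = 4.45958e+12 m.
Vis-viva: v = √(GM · (2/r − 1/a)).
2/r − 1/a = 2/4.45958e+12 − 1/4.38478e+12 = 2.20411e-13 m⁻¹.
v = √(2.666e+17 · 2.20411e-13) m/s ≈ 242.4 m/s = 0.05114 AU/year.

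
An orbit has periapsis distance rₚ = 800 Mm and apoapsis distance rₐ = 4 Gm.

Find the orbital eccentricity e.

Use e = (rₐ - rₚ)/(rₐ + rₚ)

Convert to SI: rₚ = 800 Mm = 8e+08 m; rₐ = 4 Gm = 4e+09 m.
e = (rₐ − rₚ) / (rₐ + rₚ).
e = (4e+09 − 8e+08) / (4e+09 + 8e+08) = 3.2e+09 / 4.8e+09 ≈ 0.6667.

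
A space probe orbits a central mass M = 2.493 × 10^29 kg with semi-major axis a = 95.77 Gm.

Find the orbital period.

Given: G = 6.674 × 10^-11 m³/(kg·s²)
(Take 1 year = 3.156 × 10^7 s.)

Convert to SI: a = 95.77 Gm = 9.577e+10 m.
GM = G · M = 6.674e-11 · 2.493e+29 = 1.66383e+19 m³/s².
Kepler's third law: T = 2π √(a³ / GM).
Substituting a = 9.577e+10 m and GM = 1.66383e+19 m³/s²:
T = 2π √((9.577e+10)³ / 1.66383e+19) s
T ≈ 4.565e+07 s = 1.447 years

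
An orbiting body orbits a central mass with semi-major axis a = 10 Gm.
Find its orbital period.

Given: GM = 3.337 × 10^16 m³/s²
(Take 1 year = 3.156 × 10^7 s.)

Convert to SI: a = 10 Gm = 1e+10 m.
Kepler's third law: T = 2π √(a³ / GM).
Substituting a = 1e+10 m and GM = 3.337e+16 m³/s²:
T = 2π √((1e+10)³ / 3.337e+16) s
T ≈ 3.44e+07 s = 1.09 years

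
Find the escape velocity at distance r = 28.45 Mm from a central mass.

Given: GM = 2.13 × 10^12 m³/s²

Convert to SI: r = 28.45 Mm = 2.845e+07 m.
Escape velocity comes from setting total energy to zero: ½v² − GM/r = 0 ⇒ v_esc = √(2GM / r).
v_esc = √(2 · 2.13e+12 / 2.845e+07) m/s ≈ 387 m/s = 387 m/s.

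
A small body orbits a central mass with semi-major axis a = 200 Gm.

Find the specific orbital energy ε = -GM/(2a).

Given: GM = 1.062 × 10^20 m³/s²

Convert to SI: a = 200 Gm = 2e+11 m.
ε = −GM / (2a).
ε = −1.062e+20 / (2 · 2e+11) J/kg ≈ -2.655e+08 J/kg = -265.5 MJ/kg.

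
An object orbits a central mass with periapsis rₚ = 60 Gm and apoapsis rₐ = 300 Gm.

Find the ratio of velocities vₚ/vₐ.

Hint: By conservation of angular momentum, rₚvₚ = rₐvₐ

Convert to SI: rₚ = 60 Gm = 6e+10 m; rₐ = 300 Gm = 3e+11 m.
Conservation of angular momentum gives rₚvₚ = rₐvₐ, so vₚ/vₐ = rₐ/rₚ.
vₚ/vₐ = 3e+11 / 6e+10 ≈ 5.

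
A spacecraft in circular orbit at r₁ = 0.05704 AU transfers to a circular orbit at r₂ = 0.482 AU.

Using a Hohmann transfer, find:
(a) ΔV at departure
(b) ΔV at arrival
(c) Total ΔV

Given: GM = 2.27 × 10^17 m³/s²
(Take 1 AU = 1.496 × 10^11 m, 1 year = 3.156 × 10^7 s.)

Convert to SI: r₁ = 0.05704 AU = 8.53318e+09 m; r₂ = 0.482 AU = 7.21072e+10 m.
Transfer semi-major axis: a_t = (r₁ + r₂)/2 = (8.53318e+09 + 7.21072e+10)/2 = 4.03202e+10 m.
Circular speeds: v₁ = √(GM/r₁) = 5157.72 m/s, v₂ = √(GM/r₂) = 1774.29 m/s.
Transfer speeds (vis-viva v² = GM(2/r − 1/a_t)): v₁ᵗ = 6897.4 m/s, v₂ᵗ = 816.24 m/s.
(a) ΔV₁ = |v₁ᵗ − v₁| ≈ 1740 m/s = 0.367 AU/year.
(b) ΔV₂ = |v₂ − v₂ᵗ| ≈ 958 m/s = 0.2021 AU/year.
(c) ΔV_total = ΔV₁ + ΔV₂ ≈ 2698 m/s = 0.5691 AU/year.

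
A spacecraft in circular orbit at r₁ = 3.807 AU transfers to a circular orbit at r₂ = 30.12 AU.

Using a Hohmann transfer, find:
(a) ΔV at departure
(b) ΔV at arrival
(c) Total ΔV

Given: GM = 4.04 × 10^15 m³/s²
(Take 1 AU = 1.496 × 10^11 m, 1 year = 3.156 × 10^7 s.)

Convert to SI: r₁ = 3.807 AU = 5.69527e+11 m; r₂ = 30.12 AU = 4.50595e+12 m.
Transfer semi-major axis: a_t = (r₁ + r₂)/2 = (5.69527e+11 + 4.50595e+12)/2 = 2.53774e+12 m.
Circular speeds: v₁ = √(GM/r₁) = 84.2235 m/s, v₂ = √(GM/r₂) = 29.9431 m/s.
Transfer speeds (vis-viva v² = GM(2/r − 1/a_t)): v₁ᵗ = 112.229 m/s, v₂ᵗ = 14.1851 m/s.
(a) ΔV₁ = |v₁ᵗ − v₁| ≈ 28 m/s = 0.005908 AU/year.
(b) ΔV₂ = |v₂ − v₂ᵗ| ≈ 15.76 m/s = 0.003324 AU/year.
(c) ΔV_total = ΔV₁ + ΔV₂ ≈ 43.76 m/s = 0.009232 AU/year.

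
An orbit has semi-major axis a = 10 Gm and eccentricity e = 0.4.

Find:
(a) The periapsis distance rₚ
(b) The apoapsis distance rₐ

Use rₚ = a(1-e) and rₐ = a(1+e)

Convert to SI: a = 10 Gm = 1e+10 m.
(a) rₚ = a(1 − e) = 1e+10 · (1 − 0.4) = 1e+10 · 0.6 ≈ 6e+09 m = 6 Gm.
(b) rₐ = a(1 + e) = 1e+10 · (1 + 0.4) = 1e+10 · 1.4 ≈ 1.4e+10 m = 14 Gm.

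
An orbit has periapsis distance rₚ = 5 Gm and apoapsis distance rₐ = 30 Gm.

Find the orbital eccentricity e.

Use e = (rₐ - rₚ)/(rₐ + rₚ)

Convert to SI: rₚ = 5 Gm = 5e+09 m; rₐ = 30 Gm = 3e+10 m.
e = (rₐ − rₚ) / (rₐ + rₚ).
e = (3e+10 − 5e+09) / (3e+10 + 5e+09) = 2.5e+10 / 3.5e+10 ≈ 0.7143.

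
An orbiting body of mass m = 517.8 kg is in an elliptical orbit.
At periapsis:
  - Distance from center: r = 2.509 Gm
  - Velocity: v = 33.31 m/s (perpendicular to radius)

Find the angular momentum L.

Convert to SI: r = 2.509 Gm = 2.509e+09 m.
Since v is perpendicular to r, L = m · v · r.
L = 517.8 · 33.31 · 2.509e+09 kg·m²/s ≈ 4.328e+13 kg·m²/s.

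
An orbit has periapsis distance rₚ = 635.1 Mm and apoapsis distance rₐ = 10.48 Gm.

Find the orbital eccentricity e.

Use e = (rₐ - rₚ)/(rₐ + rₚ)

Convert to SI: rₚ = 635.1 Mm = 6.351e+08 m; rₐ = 10.48 Gm = 1.048e+10 m.
e = (rₐ − rₚ) / (rₐ + rₚ).
e = (1.048e+10 − 6.351e+08) / (1.048e+10 + 6.351e+08) = 9.8449e+09 / 1.11151e+10 ≈ 0.8857.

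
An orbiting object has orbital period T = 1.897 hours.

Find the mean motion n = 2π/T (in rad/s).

Convert to SI: T = 1.897 hours = 6829.2 s.
n = 2π / T.
n = 2π / 6829.2 s ≈ 0.00092 rad/s.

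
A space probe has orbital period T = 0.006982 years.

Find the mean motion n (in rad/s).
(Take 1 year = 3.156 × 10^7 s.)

Convert to SI: T = 0.006982 years = 220352 s.
n = 2π / T.
n = 2π / 220352 s ≈ 2.851e-05 rad/s.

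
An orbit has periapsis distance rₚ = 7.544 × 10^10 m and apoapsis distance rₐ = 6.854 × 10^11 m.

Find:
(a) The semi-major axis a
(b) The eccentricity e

(a) a = (rₚ + rₐ) / 2 = (7.544e+10 + 6.854e+11) / 2 ≈ 3.804e+11 m = 3.804 × 10^11 m.
(b) e = (rₐ − rₚ) / (rₐ + rₚ) = (6.854e+11 − 7.544e+10) / (6.854e+11 + 7.544e+10) ≈ 0.8017.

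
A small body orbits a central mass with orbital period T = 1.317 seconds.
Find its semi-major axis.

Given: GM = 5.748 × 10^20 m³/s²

Invert Kepler's third law: a = (GM · T² / (4π²))^(1/3).
Substituting T = 1.317 s and GM = 5.748e+20 m³/s²:
a = (5.748e+20 · (1.317)² / (4π²))^(1/3) m
a ≈ 2.934e+06 m = 2.934 × 10^6 m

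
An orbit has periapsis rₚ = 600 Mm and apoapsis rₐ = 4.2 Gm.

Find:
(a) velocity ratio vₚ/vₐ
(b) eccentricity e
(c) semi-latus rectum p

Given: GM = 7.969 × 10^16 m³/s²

Convert to SI: rₚ = 600 Mm = 6e+08 m; rₐ = 4.2 Gm = 4.2e+09 m.
(a) Conservation of angular momentum (rₚvₚ = rₐvₐ) gives vₚ/vₐ = rₐ/rₚ = 4.2e+09/6e+08 ≈ 7
(b) e = (rₐ − rₚ)/(rₐ + rₚ) = (4.2e+09 − 6e+08)/(4.2e+09 + 6e+08) ≈ 0.75
(c) From a = (rₚ + rₐ)/2 = 2.4e+09 m and e = (rₐ − rₚ)/(rₐ + rₚ) = 0.75, p = a(1 − e²) = 2.4e+09 · (1 − (0.75)²) ≈ 1.05e+09 m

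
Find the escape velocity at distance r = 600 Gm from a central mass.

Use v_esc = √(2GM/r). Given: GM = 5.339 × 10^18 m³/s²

Convert to SI: r = 600 Gm = 6e+11 m.
Escape velocity comes from setting total energy to zero: ½v² − GM/r = 0 ⇒ v_esc = √(2GM / r).
v_esc = √(2 · 5.339e+18 / 6e+11) m/s ≈ 4219 m/s = 4.219 km/s.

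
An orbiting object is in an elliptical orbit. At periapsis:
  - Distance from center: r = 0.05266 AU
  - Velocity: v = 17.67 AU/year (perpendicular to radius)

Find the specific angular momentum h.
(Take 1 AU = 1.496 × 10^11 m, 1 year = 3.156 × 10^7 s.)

Convert to SI: r = 0.05266 AU = 7.87794e+09 m; v = 17.67 AU/year = 83758.9 m/s.
With v perpendicular to r, h = r · v.
h = 7.87794e+09 · 83758.9 m²/s ≈ 6.598e+14 m²/s.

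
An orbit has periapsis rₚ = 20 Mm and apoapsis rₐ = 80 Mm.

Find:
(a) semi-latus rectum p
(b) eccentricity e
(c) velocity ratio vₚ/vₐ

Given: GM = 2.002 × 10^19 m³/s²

Convert to SI: rₚ = 20 Mm = 2e+07 m; rₐ = 80 Mm = 8e+07 m.
(a) From a = (rₚ + rₐ)/2 = 5e+07 m and e = (rₐ − rₚ)/(rₐ + rₚ) = 0.6, p = a(1 − e²) = 5e+07 · (1 − (0.6)²) ≈ 3.2e+07 m
(b) e = (rₐ − rₚ)/(rₐ + rₚ) = (8e+07 − 2e+07)/(8e+07 + 2e+07) ≈ 0.6
(c) Conservation of angular momentum (rₚvₚ = rₐvₐ) gives vₚ/vₐ = rₐ/rₚ = 8e+07/2e+07 ≈ 4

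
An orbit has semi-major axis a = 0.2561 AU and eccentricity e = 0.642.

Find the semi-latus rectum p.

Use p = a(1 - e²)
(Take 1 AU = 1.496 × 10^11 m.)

Convert to SI: a = 0.2561 AU = 3.83126e+10 m.
p = a (1 − e²).
p = 3.83126e+10 · (1 − (0.642)²) = 3.83126e+10 · 0.587836 ≈ 2.252e+10 m = 0.1505 AU.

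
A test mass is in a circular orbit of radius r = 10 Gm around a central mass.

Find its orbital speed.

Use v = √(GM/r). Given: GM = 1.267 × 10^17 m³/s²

Convert to SI: r = 10 Gm = 1e+10 m.
For a circular orbit, gravity supplies the centripetal force, so v = √(GM / r).
v = √(1.267e+17 / 1e+10) m/s ≈ 3559 m/s = 3.559 km/s.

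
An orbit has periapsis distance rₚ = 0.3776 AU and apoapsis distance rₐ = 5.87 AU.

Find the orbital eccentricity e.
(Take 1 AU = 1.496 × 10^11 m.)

Convert to SI: rₚ = 0.3776 AU = 5.6489e+10 m; rₐ = 5.87 AU = 8.78152e+11 m.
e = (rₐ − rₚ) / (rₐ + rₚ).
e = (8.78152e+11 − 5.6489e+10) / (8.78152e+11 + 5.6489e+10) = 8.21663e+11 / 9.34641e+11 ≈ 0.8791.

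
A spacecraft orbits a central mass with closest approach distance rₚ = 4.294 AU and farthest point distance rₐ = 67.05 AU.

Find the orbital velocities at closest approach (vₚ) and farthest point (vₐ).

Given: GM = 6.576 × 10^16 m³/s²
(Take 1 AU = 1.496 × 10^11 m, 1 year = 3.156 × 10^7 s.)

Convert to SI: rₚ = 4.294 AU = 6.42382e+11 m; rₐ = 67.05 AU = 1.00307e+13 m.
Use the vis-viva equation v² = GM(2/r − 1/a) with a = (rₚ + rₐ)/2 = (6.42382e+11 + 1.00307e+13)/2 = 5.33653e+12 m.
vₚ = √(GM · (2/rₚ − 1/a)) = √(6.576e+16 · (2/6.42382e+11 − 1/5.33653e+12)) m/s ≈ 438.7 m/s = 0.09254 AU/year.
vₐ = √(GM · (2/rₐ − 1/a)) = √(6.576e+16 · (2/1.00307e+13 − 1/5.33653e+12)) m/s ≈ 28.09 m/s = 0.005926 AU/year.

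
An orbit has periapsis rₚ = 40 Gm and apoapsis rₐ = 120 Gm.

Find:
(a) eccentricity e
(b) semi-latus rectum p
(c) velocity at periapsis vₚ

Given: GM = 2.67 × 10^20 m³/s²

Convert to SI: rₚ = 40 Gm = 4e+10 m; rₐ = 120 Gm = 1.2e+11 m.
(a) e = (rₐ − rₚ)/(rₐ + rₚ) = (1.2e+11 − 4e+10)/(1.2e+11 + 4e+10) ≈ 0.5
(b) From a = (rₚ + rₐ)/2 = 8e+10 m and e = (rₐ − rₚ)/(rₐ + rₚ) = 0.5, p = a(1 − e²) = 8e+10 · (1 − (0.5)²) ≈ 6e+10 m
(c) With a = (rₚ + rₐ)/2 = 8e+10 m, vₚ = √(GM (2/rₚ − 1/a)) = √(2.67e+20 · (2/4e+10 − 1/8e+10)) m/s ≈ 1.001e+05 m/s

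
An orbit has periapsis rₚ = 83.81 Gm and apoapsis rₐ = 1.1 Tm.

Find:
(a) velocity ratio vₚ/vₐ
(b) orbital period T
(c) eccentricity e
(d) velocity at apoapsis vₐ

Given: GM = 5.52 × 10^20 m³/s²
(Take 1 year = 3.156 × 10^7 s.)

Convert to SI: rₚ = 83.81 Gm = 8.381e+10 m; rₐ = 1.1 Tm = 1.1e+12 m.
(a) Conservation of angular momentum (rₚvₚ = rₐvₐ) gives vₚ/vₐ = rₐ/rₚ = 1.1e+12/8.381e+10 ≈ 13.12
(b) With a = (rₚ + rₐ)/2 = 5.91905e+11 m, T = 2π √(a³/GM) = 2π √((5.91905e+11)³/5.52e+20) s ≈ 1.218e+08 s
(c) e = (rₐ − rₚ)/(rₐ + rₚ) = (1.1e+12 − 8.381e+10)/(1.1e+12 + 8.381e+10) ≈ 0.8584
(d) With a = (rₚ + rₐ)/2 = 5.91905e+11 m, vₐ = √(GM (2/rₐ − 1/a)) = √(5.52e+20 · (2/1.1e+12 − 1/5.91905e+11)) m/s ≈ 8429 m/s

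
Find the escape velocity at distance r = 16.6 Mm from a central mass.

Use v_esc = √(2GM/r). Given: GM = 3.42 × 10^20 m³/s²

Convert to SI: r = 16.6 Mm = 1.66e+07 m.
Escape velocity comes from setting total energy to zero: ½v² − GM/r = 0 ⇒ v_esc = √(2GM / r).
v_esc = √(2 · 3.42e+20 / 1.66e+07) m/s ≈ 6.419e+06 m/s = 6419 km/s.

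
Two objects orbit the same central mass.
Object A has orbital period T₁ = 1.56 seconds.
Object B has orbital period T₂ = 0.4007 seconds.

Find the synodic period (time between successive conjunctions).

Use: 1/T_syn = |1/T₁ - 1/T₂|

T_syn = |T₁ · T₂ / (T₁ − T₂)|.
T_syn = |1.56 · 0.4007 / (1.56 − 0.4007)| s ≈ 0.5392 s = 0.5392 seconds.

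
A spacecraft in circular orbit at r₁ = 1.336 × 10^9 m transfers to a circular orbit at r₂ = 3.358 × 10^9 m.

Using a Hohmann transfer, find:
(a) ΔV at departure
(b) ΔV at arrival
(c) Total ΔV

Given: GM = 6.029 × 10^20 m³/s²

Transfer semi-major axis: a_t = (r₁ + r₂)/2 = (1.336e+09 + 3.358e+09)/2 = 2.347e+09 m.
Circular speeds: v₁ = √(GM/r₁) = 671768 m/s, v₂ = √(GM/r₂) = 423723 m/s.
Transfer speeds (vis-viva v² = GM(2/r − 1/a_t)): v₁ᵗ = 803532 m/s, v₂ᵗ = 319690 m/s.
(a) ΔV₁ = |v₁ᵗ − v₁| ≈ 1.318e+05 m/s = 131.8 km/s.
(b) ΔV₂ = |v₂ − v₂ᵗ| ≈ 1.04e+05 m/s = 104 km/s.
(c) ΔV_total = ΔV₁ + ΔV₂ ≈ 2.358e+05 m/s = 235.8 km/s.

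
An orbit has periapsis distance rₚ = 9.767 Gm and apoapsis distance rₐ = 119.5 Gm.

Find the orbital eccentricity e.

Convert to SI: rₚ = 9.767 Gm = 9.767e+09 m; rₐ = 119.5 Gm = 1.195e+11 m.
e = (rₐ − rₚ) / (rₐ + rₚ).
e = (1.195e+11 − 9.767e+09) / (1.195e+11 + 9.767e+09) = 1.09733e+11 / 1.29267e+11 ≈ 0.8489.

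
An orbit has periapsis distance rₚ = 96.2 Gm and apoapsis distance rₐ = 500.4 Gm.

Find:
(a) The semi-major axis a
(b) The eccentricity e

Convert to SI: rₚ = 96.2 Gm = 9.62e+10 m; rₐ = 500.4 Gm = 5.004e+11 m.
(a) a = (rₚ + rₐ) / 2 = (9.62e+10 + 5.004e+11) / 2 ≈ 2.983e+11 m = 298.3 Gm.
(b) e = (rₐ − rₚ) / (rₐ + rₚ) = (5.004e+11 − 9.62e+10) / (5.004e+11 + 9.62e+10) ≈ 0.6775.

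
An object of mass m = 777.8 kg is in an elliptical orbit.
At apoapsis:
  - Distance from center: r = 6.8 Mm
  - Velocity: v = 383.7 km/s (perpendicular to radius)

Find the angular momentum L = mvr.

Convert to SI: r = 6.8 Mm = 6.8e+06 m; v = 383.7 km/s = 383700 m/s.
Since v is perpendicular to r, L = m · v · r.
L = 777.8 · 383700 · 6.8e+06 kg·m²/s ≈ 2.029e+15 kg·m²/s.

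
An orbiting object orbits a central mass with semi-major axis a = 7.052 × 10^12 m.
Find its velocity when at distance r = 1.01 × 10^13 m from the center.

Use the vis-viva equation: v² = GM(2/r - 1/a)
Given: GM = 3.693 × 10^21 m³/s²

Vis-viva: v = √(GM · (2/r − 1/a)).
2/r − 1/a = 2/1.01e+13 − 1/7.052e+12 = 5.62161e-14 m⁻¹.
v = √(3.693e+21 · 5.62161e-14) m/s ≈ 1.441e+04 m/s = 14.41 km/s.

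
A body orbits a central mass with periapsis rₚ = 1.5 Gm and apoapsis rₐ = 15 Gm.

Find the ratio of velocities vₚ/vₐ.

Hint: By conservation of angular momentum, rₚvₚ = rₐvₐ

Convert to SI: rₚ = 1.5 Gm = 1.5e+09 m; rₐ = 15 Gm = 1.5e+10 m.
Conservation of angular momentum gives rₚvₚ = rₐvₐ, so vₚ/vₐ = rₐ/rₚ.
vₚ/vₐ = 1.5e+10 / 1.5e+09 ≈ 10.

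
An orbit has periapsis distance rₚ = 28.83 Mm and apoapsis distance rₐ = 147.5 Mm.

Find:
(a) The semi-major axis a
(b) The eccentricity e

Convert to SI: rₚ = 28.83 Mm = 2.883e+07 m; rₐ = 147.5 Mm = 1.475e+08 m.
(a) a = (rₚ + rₐ) / 2 = (2.883e+07 + 1.475e+08) / 2 ≈ 8.816e+07 m = 88.17 Mm.
(b) e = (rₐ − rₚ) / (rₐ + rₚ) = (1.475e+08 − 2.883e+07) / (1.475e+08 + 2.883e+07) ≈ 0.673.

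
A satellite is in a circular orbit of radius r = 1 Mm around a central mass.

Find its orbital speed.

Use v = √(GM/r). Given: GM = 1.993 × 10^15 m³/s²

Convert to SI: r = 1 Mm = 1e+06 m.
For a circular orbit, gravity supplies the centripetal force, so v = √(GM / r).
v = √(1.993e+15 / 1e+06) m/s ≈ 4.464e+04 m/s = 44.64 km/s.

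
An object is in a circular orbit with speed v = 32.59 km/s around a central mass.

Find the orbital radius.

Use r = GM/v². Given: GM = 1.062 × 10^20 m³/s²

Convert to SI: v = 32.59 km/s = 32590 m/s.
For a circular orbit, v² = GM / r, so r = GM / v².
r = 1.062e+20 / (32590)² m ≈ 9.999e+10 m = 99.99 Gm.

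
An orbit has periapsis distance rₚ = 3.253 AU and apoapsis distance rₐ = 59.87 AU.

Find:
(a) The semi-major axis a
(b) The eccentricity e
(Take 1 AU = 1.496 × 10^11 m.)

Convert to SI: rₚ = 3.253 AU = 4.86649e+11 m; rₐ = 59.87 AU = 8.95655e+12 m.
(a) a = (rₚ + rₐ) / 2 = (4.86649e+11 + 8.95655e+12) / 2 ≈ 4.722e+12 m = 31.56 AU.
(b) e = (rₐ − rₚ) / (rₐ + rₚ) = (8.95655e+12 − 4.86649e+11) / (8.95655e+12 + 4.86649e+11) ≈ 0.8969.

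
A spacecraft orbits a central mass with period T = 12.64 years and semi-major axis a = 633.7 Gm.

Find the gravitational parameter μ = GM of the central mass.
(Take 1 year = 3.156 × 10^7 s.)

Convert to SI: T = 12.64 years = 3.98918e+08 s; a = 633.7 Gm = 6.337e+11 m.
GM = 4π² · a³ / T².
GM = 4π² · (6.337e+11)³ / (3.98918e+08)² m³/s² ≈ 6.313e+19 m³/s² = 6.313 × 10^19 m³/s².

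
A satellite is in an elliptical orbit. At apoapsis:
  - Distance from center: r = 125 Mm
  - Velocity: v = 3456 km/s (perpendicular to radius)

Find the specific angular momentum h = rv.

Convert to SI: r = 125 Mm = 1.25e+08 m; v = 3456 km/s = 3.456e+06 m/s.
With v perpendicular to r, h = r · v.
h = 1.25e+08 · 3.456e+06 m²/s ≈ 4.32e+14 m²/s.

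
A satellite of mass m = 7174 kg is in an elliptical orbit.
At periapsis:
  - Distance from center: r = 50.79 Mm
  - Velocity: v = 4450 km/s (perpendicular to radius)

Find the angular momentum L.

Convert to SI: r = 50.79 Mm = 5.079e+07 m; v = 4450 km/s = 4.45e+06 m/s.
Since v is perpendicular to r, L = m · v · r.
L = 7174 · 4.45e+06 · 5.079e+07 kg·m²/s ≈ 1.621e+18 kg·m²/s.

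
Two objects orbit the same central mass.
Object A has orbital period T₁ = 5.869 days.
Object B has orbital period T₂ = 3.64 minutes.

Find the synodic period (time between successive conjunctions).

Convert to SI: T₁ = 5.869 days = 507082 s; T₂ = 3.64 minutes = 218.4 s.
T_syn = |T₁ · T₂ / (T₁ − T₂)|.
T_syn = |507082 · 218.4 / (507082 − 218.4)| s ≈ 218.5 s = 3.642 minutes.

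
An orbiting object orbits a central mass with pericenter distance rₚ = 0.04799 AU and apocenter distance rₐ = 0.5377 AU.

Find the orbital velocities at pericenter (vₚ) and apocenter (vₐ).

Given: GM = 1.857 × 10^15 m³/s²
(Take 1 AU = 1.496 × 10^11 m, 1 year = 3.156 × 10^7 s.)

Convert to SI: rₚ = 0.04799 AU = 7.1793e+09 m; rₐ = 0.5377 AU = 8.04399e+10 m.
Use the vis-viva equation v² = GM(2/r − 1/a) with a = (rₚ + rₐ)/2 = (7.1793e+09 + 8.04399e+10)/2 = 4.38096e+10 m.
vₚ = √(GM · (2/rₚ − 1/a)) = √(1.857e+15 · (2/7.1793e+09 − 1/4.38096e+10)) m/s ≈ 689.2 m/s = 0.1454 AU/year.
vₐ = √(GM · (2/rₐ − 1/a)) = √(1.857e+15 · (2/8.04399e+10 − 1/4.38096e+10)) m/s ≈ 61.51 m/s = 0.01298 AU/year.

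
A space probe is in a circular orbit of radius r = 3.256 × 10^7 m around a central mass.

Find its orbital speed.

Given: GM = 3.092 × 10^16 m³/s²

For a circular orbit, gravity supplies the centripetal force, so v = √(GM / r).
v = √(3.092e+16 / 3.256e+07) m/s ≈ 3.082e+04 m/s = 30.82 km/s.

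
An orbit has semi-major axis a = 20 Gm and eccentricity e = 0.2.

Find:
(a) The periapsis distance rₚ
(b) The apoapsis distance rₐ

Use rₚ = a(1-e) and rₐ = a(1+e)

Convert to SI: a = 20 Gm = 2e+10 m.
(a) rₚ = a(1 − e) = 2e+10 · (1 − 0.2) = 2e+10 · 0.8 ≈ 1.6e+10 m = 16 Gm.
(b) rₐ = a(1 + e) = 2e+10 · (1 + 0.2) = 2e+10 · 1.2 ≈ 2.4e+10 m = 24 Gm.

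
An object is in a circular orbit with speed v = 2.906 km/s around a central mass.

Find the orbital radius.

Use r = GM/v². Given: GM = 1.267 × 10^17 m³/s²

Convert to SI: v = 2.906 km/s = 2906 m/s.
For a circular orbit, v² = GM / r, so r = GM / v².
r = 1.267e+17 / (2906)² m ≈ 1.5e+10 m = 15 Gm.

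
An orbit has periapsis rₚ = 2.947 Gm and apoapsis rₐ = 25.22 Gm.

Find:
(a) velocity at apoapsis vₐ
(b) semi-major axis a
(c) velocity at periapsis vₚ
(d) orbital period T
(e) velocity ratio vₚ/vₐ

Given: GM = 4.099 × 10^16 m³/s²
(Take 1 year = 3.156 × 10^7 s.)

Convert to SI: rₚ = 2.947 Gm = 2.947e+09 m; rₐ = 25.22 Gm = 2.522e+10 m.
(a) With a = (rₚ + rₐ)/2 = 1.40835e+10 m, vₐ = √(GM (2/rₐ − 1/a)) = √(4.099e+16 · (2/2.522e+10 − 1/1.40835e+10)) m/s ≈ 583.2 m/s
(b) a = (rₚ + rₐ)/2 = (2.947e+09 + 2.522e+10)/2 ≈ 1.408e+10 m
(c) With a = (rₚ + rₐ)/2 = 1.40835e+10 m, vₚ = √(GM (2/rₚ − 1/a)) = √(4.099e+16 · (2/2.947e+09 − 1/1.40835e+10)) m/s ≈ 4991 m/s
(d) With a = (rₚ + rₐ)/2 = 1.40835e+10 m, T = 2π √(a³/GM) = 2π √((1.40835e+10)³/4.099e+16) s ≈ 5.187e+07 s
(e) Conservation of angular momentum (rₚvₚ = rₐvₐ) gives vₚ/vₐ = rₐ/rₚ = 2.522e+10/2.947e+09 ≈ 8.558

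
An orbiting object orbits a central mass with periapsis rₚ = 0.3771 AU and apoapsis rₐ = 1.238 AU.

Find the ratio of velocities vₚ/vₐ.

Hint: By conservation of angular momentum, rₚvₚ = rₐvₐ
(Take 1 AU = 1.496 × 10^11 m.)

Convert to SI: rₚ = 0.3771 AU = 5.64142e+10 m; rₐ = 1.238 AU = 1.85205e+11 m.
Conservation of angular momentum gives rₚvₚ = rₐvₐ, so vₚ/vₐ = rₐ/rₚ.
vₚ/vₐ = 1.85205e+11 / 5.64142e+10 ≈ 3.283.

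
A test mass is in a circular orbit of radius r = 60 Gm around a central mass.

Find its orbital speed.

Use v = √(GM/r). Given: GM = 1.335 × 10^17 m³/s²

Convert to SI: r = 60 Gm = 6e+10 m.
For a circular orbit, gravity supplies the centripetal force, so v = √(GM / r).
v = √(1.335e+17 / 6e+10) m/s ≈ 1492 m/s = 1.492 km/s.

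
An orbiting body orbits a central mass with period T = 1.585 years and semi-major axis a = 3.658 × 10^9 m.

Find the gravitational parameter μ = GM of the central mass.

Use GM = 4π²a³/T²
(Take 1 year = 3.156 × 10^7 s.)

Convert to SI: T = 1.585 years = 5.00226e+07 s.
GM = 4π² · a³ / T².
GM = 4π² · (3.658e+09)³ / (5.00226e+07)² m³/s² ≈ 7.723e+14 m³/s² = 7.723 × 10^14 m³/s².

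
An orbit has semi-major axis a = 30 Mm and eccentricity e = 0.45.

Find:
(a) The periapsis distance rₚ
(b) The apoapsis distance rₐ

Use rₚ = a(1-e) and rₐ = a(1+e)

Convert to SI: a = 30 Mm = 3e+07 m.
(a) rₚ = a(1 − e) = 3e+07 · (1 − 0.45) = 3e+07 · 0.55 ≈ 1.65e+07 m = 16.5 Mm.
(b) rₐ = a(1 + e) = 3e+07 · (1 + 0.45) = 3e+07 · 1.45 ≈ 4.35e+07 m = 43.5 Mm.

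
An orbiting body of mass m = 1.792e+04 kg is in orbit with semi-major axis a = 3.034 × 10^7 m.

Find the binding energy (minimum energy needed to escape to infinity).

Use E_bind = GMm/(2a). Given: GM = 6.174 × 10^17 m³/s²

Total orbital energy is E = −GMm/(2a); binding energy is E_bind = −E = GMm/(2a).
E_bind = 6.174e+17 · 1.792e+04 / (2 · 3.034e+07) J ≈ 1.823e+14 J = 182.3 TJ.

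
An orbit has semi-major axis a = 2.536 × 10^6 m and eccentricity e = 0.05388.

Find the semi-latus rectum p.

p = a (1 − e²).
p = 2.536e+06 · (1 − (0.05388)²) = 2.536e+06 · 0.997097 ≈ 2.529e+06 m = 2.529 × 10^6 m.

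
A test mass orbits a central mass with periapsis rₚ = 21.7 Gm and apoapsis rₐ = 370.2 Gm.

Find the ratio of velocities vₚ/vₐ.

Convert to SI: rₚ = 21.7 Gm = 2.17e+10 m; rₐ = 370.2 Gm = 3.702e+11 m.
Conservation of angular momentum gives rₚvₚ = rₐvₐ, so vₚ/vₐ = rₐ/rₚ.
vₚ/vₐ = 3.702e+11 / 2.17e+10 ≈ 17.06.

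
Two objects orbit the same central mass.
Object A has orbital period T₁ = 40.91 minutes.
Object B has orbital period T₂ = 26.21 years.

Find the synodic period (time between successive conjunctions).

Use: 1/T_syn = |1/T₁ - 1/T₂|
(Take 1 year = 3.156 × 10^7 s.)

Convert to SI: T₁ = 40.91 minutes = 2454.6 s; T₂ = 26.21 years = 8.27188e+08 s.
T_syn = |T₁ · T₂ / (T₁ − T₂)|.
T_syn = |2454.6 · 8.27188e+08 / (2454.6 − 8.27188e+08)| s ≈ 2455 s = 40.91 minutes.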